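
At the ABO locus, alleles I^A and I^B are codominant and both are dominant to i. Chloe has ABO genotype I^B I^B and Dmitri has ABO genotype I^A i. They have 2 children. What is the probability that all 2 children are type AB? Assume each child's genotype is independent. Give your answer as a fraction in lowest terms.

ABO cross I^B I^B × I^A i → 1/2 B, 1/2 AB.
So P(type AB) = 1/2 per child.
All 2 independent: (1/2)^2 = 1/4.

1/4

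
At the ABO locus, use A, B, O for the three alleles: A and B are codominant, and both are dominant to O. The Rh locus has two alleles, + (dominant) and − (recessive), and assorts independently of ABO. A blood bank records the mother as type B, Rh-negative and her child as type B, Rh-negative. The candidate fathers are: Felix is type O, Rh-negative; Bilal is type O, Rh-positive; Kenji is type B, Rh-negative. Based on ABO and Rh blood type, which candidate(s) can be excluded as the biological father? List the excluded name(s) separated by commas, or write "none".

A candidate is excluded only if no genotype consistent with his phenotype could produce a type B, Rh-negative child with a type B, Rh-negative mother.
Every candidate has at least one consistent genotype combination, so none can be excluded.

none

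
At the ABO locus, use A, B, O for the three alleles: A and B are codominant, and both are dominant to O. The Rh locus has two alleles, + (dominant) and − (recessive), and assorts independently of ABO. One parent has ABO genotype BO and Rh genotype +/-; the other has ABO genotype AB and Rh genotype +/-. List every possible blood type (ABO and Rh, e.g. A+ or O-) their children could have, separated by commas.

A+, A-, B+, B-, AB+, AB-

Gametes from BO × AB give offspring ABO genotypes AB, AO, BB, BO, i.e. phenotypes A, B, AB.
Rh cross +/- × +/- → phenotypes Rh+, Rh-.
Combining independently: A+, A-, B+, B-, AB+, AB-.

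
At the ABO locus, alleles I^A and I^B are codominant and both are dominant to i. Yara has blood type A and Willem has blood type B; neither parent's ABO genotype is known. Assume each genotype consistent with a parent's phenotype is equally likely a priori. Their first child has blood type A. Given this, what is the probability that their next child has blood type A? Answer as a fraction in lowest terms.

Possible genotypes: Yara ∈ {I^A I^A, I^A i}; Willem ∈ {I^B I^B, I^B i}.
Weight each parental genotype pair by prior × P(type-A child):
  I^A I^A × I^B i: posterior weight 2/3; P(next child type A) = 1/2.
  I^A i × I^B i: posterior weight 1/3; P(next child type A) = 1/4.
Weighted sum = 5/12.

5/12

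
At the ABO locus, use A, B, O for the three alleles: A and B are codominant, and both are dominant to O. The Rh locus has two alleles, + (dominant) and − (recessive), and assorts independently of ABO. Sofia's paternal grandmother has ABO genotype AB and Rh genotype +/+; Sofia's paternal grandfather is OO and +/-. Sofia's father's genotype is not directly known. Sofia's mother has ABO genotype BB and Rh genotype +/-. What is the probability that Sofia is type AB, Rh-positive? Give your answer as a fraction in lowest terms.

7/32

Sofia's father's ABO genotype from AB × OO: 1/2 AO, 1/2 BO.
Crossing each possibility with the mother BB and summing P(type AB): 1/2·1/2 + 1/2·0 = 1/4.
Similarly for Rh via the father's Rh distribution: P(Rh+) = 7/8.
Independent loci: 1/4 × 7/8 = 7/32.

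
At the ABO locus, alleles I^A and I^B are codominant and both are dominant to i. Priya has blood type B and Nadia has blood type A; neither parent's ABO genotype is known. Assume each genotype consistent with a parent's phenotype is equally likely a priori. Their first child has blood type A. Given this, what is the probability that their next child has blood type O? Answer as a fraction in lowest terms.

1/12

Possible genotypes: Priya ∈ {I^B I^B, I^B i}; Nadia ∈ {I^A I^A, I^A i}.
Weight each parental genotype pair by prior × P(type-A child):
  I^B i × I^A I^A: posterior weight 2/3; P(next child type O) = 0.
  I^B i × I^A i: posterior weight 1/3; P(next child type O) = 1/4.
Weighted sum = 1/12.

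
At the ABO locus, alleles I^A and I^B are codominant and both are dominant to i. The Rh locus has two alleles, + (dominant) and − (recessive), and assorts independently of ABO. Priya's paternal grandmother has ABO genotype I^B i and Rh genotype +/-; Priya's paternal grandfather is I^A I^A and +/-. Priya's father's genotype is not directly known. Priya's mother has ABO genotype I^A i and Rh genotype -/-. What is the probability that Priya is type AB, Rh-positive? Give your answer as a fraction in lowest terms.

Priya's father's ABO genotype from I^B i × I^A I^A: 1/2 I^A I^B, 1/2 I^A i.
Crossing each possibility with the mother I^A i and summing P(type AB): 1/2·1/4 + 1/2·0 = 1/8.
Similarly for Rh via the father's Rh distribution: P(Rh+) = 1/2.
Independent loci: 1/8 × 1/2 = 1/16.

1/16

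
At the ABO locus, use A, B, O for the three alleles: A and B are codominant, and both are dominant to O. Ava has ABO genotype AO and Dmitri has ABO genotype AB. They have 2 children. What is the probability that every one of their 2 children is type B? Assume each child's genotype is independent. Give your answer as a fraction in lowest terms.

ABO cross AO × AB → 1/2 A, 1/4 B, 1/4 AB.
So P(type B) = 1/4 per child.
All 2 independent: (1/4)^2 = 1/16.

1/16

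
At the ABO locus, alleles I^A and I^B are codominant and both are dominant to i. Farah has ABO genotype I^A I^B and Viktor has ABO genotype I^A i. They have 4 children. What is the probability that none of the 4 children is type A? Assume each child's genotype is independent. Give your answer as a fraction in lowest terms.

ABO cross I^A I^B × I^A i → 1/2 A, 1/4 B, 1/4 AB.
So P(type A) = 1/2 per child.
P(not type A) = 1/2 for one child; (1/2)^4 = 1/16.

1/16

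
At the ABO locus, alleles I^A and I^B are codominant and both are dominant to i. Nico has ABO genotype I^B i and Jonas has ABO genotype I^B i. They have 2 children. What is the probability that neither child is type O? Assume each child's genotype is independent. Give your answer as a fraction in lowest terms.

9/16

ABO cross I^B i × I^B i → 1/4 O, 3/4 B.
So P(type O) = 1/4 per child.
P(not type O) = 3/4 for one child; (3/4)^2 = 9/16.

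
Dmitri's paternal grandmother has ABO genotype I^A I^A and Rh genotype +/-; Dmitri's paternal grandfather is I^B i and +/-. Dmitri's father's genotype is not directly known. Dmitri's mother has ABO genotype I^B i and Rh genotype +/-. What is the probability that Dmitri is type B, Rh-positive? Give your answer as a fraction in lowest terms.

9/32

Dmitri's father's ABO genotype from I^A I^A × I^B i: 1/2 I^A I^B, 1/2 I^A i.
Crossing each possibility with the mother I^B i and summing P(type B): 1/2·1/2 + 1/2·1/4 = 3/8.
Similarly for Rh via the father's Rh distribution: P(Rh+) = 3/4.
Independent loci: 3/8 × 3/4 = 9/32.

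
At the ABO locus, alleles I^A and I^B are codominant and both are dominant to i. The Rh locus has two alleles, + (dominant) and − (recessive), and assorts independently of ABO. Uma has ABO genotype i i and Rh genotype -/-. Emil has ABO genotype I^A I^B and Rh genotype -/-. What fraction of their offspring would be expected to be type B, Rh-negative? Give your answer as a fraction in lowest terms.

1/2

ABO cross i i × I^A I^B → offspring phenotypes: 1/2 A, 1/2 B.
Rh cross -/- × -/- → 1 Rh-.
Independent loci: P(type B, Rh-negative) = 1/2 × 1 = 1/2.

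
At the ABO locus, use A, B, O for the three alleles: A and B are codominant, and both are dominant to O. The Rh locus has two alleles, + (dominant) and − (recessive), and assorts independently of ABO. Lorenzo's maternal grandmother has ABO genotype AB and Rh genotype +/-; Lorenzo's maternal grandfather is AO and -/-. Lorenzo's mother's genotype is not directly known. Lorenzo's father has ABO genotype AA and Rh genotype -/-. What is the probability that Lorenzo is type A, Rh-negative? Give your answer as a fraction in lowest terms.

9/16

Lorenzo's mother's ABO genotype from AB × AO: 1/4 AA, 1/4 AB, 1/4 AO, 1/4 BO.
Crossing each possibility with the father AA and summing P(type A): 1/4·1 + 1/4·1/2 + 1/4·1 + 1/4·1/2 = 3/4.
Similarly for Rh via the mother's Rh distribution: P(Rh-) = 3/4.
Independent loci: 3/4 × 3/4 = 9/16.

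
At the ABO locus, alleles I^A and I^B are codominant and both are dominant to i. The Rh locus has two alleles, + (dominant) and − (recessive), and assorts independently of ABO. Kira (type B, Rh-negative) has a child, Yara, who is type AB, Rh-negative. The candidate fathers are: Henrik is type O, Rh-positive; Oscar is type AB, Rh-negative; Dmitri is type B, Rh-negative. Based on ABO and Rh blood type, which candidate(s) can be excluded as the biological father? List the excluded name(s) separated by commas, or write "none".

Henrik, Dmitri

A candidate is excluded only if no genotype consistent with his phenotype could produce a type AB, Rh-negative child with a type B, Rh-negative mother.
Henrik (type O, Rh+): no genotype consistent with that phenotype can produce a type-AB Rh- child with a type-B mother.
Dmitri (type B, Rh-): no genotype consistent with that phenotype can produce a type-AB Rh- child with a type-B mother.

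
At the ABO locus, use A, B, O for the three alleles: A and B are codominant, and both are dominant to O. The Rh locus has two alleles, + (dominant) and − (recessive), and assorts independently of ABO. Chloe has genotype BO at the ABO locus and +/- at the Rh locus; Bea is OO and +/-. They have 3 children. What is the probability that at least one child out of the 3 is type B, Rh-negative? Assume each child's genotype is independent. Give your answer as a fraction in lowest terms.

ABO cross BO × OO → 1/2 O, 1/2 B.
Rh cross +/- × +/- → 3/4 Rh+, 1/4 Rh-; so P(type B, Rh-negative) = 1/2 × 1/4 = 1/8 per child.
P(none) = (7/8)^3 = 343/512; P(at least one) = 1 − 343/512 = 169/512.

169/512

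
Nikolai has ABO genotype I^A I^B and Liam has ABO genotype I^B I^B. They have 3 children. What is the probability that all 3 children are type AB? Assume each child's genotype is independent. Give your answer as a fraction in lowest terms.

1/8

ABO cross I^A I^B × I^B I^B → 1/2 B, 1/2 AB.
So P(type AB) = 1/2 per child.
All 3 independent: (1/2)^3 = 1/8.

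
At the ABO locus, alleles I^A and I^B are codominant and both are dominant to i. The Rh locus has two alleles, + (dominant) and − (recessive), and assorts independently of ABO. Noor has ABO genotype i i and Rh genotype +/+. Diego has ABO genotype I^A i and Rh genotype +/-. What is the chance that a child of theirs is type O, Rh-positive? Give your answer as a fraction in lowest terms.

1/2

ABO cross i i × I^A i → offspring phenotypes: 1/2 O, 1/2 A.
Rh cross +/+ × +/- → 1 Rh+.
Independent loci: P(type O, Rh-positive) = 1/2 × 1 = 1/2.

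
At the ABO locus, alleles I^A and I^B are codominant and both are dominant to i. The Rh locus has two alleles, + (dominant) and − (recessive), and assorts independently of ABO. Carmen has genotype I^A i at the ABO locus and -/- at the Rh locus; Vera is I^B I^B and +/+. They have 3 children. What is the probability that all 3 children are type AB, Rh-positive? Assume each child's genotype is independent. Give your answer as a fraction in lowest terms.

1/8

ABO cross I^A i × I^B I^B → 1/2 B, 1/2 AB.
Rh cross -/- × +/+ → 1 Rh+; so P(type AB, Rh-positive) = 1/2 × 1 = 1/2 per child.
All 3 independent: (1/2)^3 = 1/8.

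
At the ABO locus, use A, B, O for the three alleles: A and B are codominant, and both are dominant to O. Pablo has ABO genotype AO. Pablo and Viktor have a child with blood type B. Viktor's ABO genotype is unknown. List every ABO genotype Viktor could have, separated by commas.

For each candidate genotype of Viktor, check whether crossing it with AO can produce every observed child phenotype.
  AA → possible child types {A} ✗
  AB → possible child types {A, B, AB} ✓
  AO → possible child types {O, A} ✗
  BB → possible child types {B, AB} ✓
  BO → possible child types {O, A, B, AB} ✓
  OO → possible child types {O, A} ✗

AB, BB, BO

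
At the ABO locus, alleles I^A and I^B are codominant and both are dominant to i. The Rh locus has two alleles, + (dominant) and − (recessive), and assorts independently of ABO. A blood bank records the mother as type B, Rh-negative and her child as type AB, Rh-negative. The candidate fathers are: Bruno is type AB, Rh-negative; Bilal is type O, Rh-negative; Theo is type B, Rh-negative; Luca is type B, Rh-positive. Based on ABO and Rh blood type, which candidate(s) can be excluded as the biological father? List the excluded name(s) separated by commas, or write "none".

A candidate is excluded only if no genotype consistent with his phenotype could produce a type AB, Rh-negative child with a type B, Rh-negative mother.
Bilal (type O, Rh-): no genotype consistent with that phenotype can produce a type-AB Rh- child with a type-B mother.
Theo (type B, Rh-): no genotype consistent with that phenotype can produce a type-AB Rh- child with a type-B mother.
Luca (type B, Rh+): no genotype consistent with that phenotype can produce a type-AB Rh- child with a type-B mother.

Bilal, Theo, Luca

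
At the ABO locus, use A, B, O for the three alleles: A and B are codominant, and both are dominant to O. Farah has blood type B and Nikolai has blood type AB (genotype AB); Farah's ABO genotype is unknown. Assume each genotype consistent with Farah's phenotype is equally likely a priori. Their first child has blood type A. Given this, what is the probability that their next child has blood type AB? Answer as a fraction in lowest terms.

1/4

Possible genotypes: Farah ∈ {BB, BO}; Nikolai ∈ {AB}.
Weight each parental genotype pair by prior × P(type-A child):
  BO × AB: posterior weight 1; P(next child type AB) = 1/4.
Weighted sum = 1/4.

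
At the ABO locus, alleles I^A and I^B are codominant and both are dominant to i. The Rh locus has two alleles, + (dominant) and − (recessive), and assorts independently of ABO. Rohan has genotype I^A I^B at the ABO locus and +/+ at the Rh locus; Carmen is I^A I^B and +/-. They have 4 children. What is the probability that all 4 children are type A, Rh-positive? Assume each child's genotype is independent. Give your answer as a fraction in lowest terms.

ABO cross I^A I^B × I^A I^B → 1/4 A, 1/4 B, 1/2 AB.
Rh cross +/+ × +/- → 1 Rh+; so P(type A, Rh-positive) = 1/4 × 1 = 1/4 per child.
All 4 independent: (1/4)^4 = 1/256.

1/256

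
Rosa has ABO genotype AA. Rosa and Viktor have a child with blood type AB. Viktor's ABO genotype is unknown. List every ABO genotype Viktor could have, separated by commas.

For each candidate genotype of Viktor, check whether crossing it with AA can produce every observed child phenotype.
  AA → possible child types {A} ✗
  AB → possible child types {A, AB} ✓
  AO → possible child types {A} ✗
  BB → possible child types {AB} ✓
  BO → possible child types {A, AB} ✓
  OO → possible child types {A} ✗

AB, BB, BO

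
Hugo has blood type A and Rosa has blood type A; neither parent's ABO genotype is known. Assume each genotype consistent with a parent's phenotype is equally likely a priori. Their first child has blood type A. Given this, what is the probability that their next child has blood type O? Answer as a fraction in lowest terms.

1/20

Possible genotypes: Hugo ∈ {AA, AO}; Rosa ∈ {AA, AO}.
Weight each parental genotype pair by prior × P(type-A child):
  AA × AA: posterior weight 4/15; P(next child type O) = 0.
  AA × AO: posterior weight 4/15; P(next child type O) = 0.
  AO × AA: posterior weight 4/15; P(next child type O) = 0.
  AO × AO: posterior weight 1/5; P(next child type O) = 1/4.
Weighted sum = 1/20.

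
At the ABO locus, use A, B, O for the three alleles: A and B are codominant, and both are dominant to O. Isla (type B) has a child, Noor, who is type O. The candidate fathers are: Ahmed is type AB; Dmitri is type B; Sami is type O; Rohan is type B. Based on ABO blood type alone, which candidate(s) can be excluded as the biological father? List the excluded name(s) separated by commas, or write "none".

Ahmed

A candidate is excluded only if no genotype consistent with his phenotype could produce a type O child with a type B mother.
Ahmed (type AB): no genotype consistent with that phenotype can produce a type-O child with a type-B mother.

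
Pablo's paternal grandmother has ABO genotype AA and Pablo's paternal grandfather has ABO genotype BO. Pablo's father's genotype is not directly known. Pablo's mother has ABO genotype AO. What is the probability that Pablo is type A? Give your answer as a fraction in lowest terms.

5/8

Pablo's father's ABO genotype from AA × BO: 1/2 AB, 1/2 AO.
Crossing each possibility with the mother AO and summing P(type A): 1/2·1/2 + 1/2·3/4 = 5/8.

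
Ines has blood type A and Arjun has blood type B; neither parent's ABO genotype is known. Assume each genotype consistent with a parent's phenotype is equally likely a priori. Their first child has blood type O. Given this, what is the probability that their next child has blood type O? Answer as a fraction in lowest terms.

1/4

Possible genotypes: Ines ∈ {I^A I^A, I^A i}; Arjun ∈ {I^B I^B, I^B i}.
Weight each parental genotype pair by prior × P(type-O child):
  I^A i × I^B i: posterior weight 1; P(next child type O) = 1/4.
Weighted sum = 1/4.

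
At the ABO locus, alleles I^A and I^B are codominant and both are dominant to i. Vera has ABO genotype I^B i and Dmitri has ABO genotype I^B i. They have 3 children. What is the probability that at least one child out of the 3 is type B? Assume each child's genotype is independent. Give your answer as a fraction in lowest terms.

ABO cross I^B i × I^B i → 1/4 O, 3/4 B.
So P(type B) = 3/4 per child.
P(none) = (1/4)^3 = 1/64; P(at least one) = 1 − 1/64 = 63/64.

63/64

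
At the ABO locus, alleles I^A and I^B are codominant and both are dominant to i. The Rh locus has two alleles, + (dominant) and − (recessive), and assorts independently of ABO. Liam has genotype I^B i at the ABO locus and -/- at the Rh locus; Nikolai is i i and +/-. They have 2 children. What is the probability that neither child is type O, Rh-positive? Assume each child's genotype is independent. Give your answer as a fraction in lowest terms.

9/16

ABO cross I^B i × i i → 1/2 O, 1/2 B.
Rh cross -/- × +/- → 1/2 Rh+, 1/2 Rh-; so P(type O, Rh-positive) = 1/2 × 1/2 = 1/4 per child.
P(not type O, Rh-positive) = 3/4 for one child; (3/4)^2 = 9/16.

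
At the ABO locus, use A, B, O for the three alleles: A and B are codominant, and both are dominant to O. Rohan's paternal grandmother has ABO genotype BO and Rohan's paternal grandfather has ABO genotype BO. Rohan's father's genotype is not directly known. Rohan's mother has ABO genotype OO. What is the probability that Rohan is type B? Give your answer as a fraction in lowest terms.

1/2

Rohan's father's ABO genotype from BO × BO: 1/4 BB, 1/2 BO, 1/4 OO.
Crossing each possibility with the mother OO and summing P(type B): 1/4·1 + 1/2·1/2 + 1/4·0 = 1/2.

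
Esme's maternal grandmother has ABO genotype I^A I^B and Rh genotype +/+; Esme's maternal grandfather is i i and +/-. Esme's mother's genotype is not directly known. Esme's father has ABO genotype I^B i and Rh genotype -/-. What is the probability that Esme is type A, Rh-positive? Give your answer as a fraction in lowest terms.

Esme's mother's ABO genotype from I^A I^B × i i: 1/2 I^A i, 1/2 I^B i.
Crossing each possibility with the father I^B i and summing P(type A): 1/2·1/4 + 1/2·0 = 1/8.
Similarly for Rh via the mother's Rh distribution: P(Rh+) = 3/4.
Independent loci: 1/8 × 3/4 = 3/32.

3/32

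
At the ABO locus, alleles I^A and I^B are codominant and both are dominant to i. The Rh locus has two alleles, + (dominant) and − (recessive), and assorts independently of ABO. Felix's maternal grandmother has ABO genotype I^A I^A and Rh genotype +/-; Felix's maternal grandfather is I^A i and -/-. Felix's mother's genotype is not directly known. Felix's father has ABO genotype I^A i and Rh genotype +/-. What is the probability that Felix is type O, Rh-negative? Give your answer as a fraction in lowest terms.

3/64

Felix's mother's ABO genotype from I^A I^A × I^A i: 1/2 I^A I^A, 1/2 I^A i.
Crossing each possibility with the father I^A i and summing P(type O): 1/2·0 + 1/2·1/4 = 1/8.
Similarly for Rh via the mother's Rh distribution: P(Rh-) = 3/8.
Independent loci: 1/8 × 3/8 = 3/64.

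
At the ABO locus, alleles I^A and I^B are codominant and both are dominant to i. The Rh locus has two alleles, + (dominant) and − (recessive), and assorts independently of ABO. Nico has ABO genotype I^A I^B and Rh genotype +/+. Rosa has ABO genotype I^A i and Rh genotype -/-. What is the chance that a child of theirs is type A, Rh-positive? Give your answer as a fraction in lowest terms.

ABO cross I^A I^B × I^A i → offspring phenotypes: 1/2 A, 1/4 B, 1/4 AB.
Rh cross +/+ × -/- → 1 Rh+.
Independent loci: P(type A, Rh-positive) = 1/2 × 1 = 1/2.

1/2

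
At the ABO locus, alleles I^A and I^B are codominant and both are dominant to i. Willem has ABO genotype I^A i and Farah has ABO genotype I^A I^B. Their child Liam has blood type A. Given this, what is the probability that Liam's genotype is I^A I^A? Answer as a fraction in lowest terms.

Cross I^A i × I^A I^B → 1/4 I^A I^A, 1/4 I^A I^B, 1/4 I^A i, 1/4 I^B i.
Type-A genotypes among offspring: I^A I^A (1/4), I^A i (1/4); total 1/2.
P(I^A I^A | type A) = (1/4) / (1/2) = 1/2.

1/2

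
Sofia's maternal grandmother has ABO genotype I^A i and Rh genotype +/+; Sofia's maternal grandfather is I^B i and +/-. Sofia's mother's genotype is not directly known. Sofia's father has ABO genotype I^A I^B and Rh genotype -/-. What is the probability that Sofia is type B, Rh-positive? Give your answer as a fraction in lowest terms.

Sofia's mother's ABO genotype from I^A i × I^B i: 1/4 I^A I^B, 1/4 I^A i, 1/4 I^B i, 1/4 i i.
Crossing each possibility with the father I^A I^B and summing P(type B): 1/4·1/4 + 1/4·1/4 + 1/4·1/2 + 1/4·1/2 = 3/8.
Similarly for Rh via the mother's Rh distribution: P(Rh+) = 3/4.
Independent loci: 3/8 × 3/4 = 9/32.

9/32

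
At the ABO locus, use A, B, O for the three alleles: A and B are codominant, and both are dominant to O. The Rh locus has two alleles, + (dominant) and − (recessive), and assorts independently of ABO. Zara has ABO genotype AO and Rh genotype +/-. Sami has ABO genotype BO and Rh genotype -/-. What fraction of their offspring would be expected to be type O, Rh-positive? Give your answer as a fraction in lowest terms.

ABO cross AO × BO → offspring phenotypes: 1/4 O, 1/4 A, 1/4 B, 1/4 AB.
Rh cross +/- × -/- → 1/2 Rh+, 1/2 Rh-.
Independent loci: P(type O, Rh-positive) = 1/4 × 1/2 = 1/8.

1/8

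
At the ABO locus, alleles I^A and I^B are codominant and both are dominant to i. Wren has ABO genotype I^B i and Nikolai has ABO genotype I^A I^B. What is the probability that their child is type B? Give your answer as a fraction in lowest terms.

1/2

ABO cross I^B i × I^A I^B → offspring phenotypes: 1/4 A, 1/2 B, 1/4 AB.
So P(type B) = 1/2.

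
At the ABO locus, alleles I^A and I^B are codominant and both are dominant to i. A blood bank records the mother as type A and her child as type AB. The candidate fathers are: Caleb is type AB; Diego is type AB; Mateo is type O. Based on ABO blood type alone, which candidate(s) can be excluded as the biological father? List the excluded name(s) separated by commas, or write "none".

A candidate is excluded only if no genotype consistent with his phenotype could produce a type AB child with a type A mother.
Mateo (type O): no genotype consistent with that phenotype can produce a type-AB child with a type-A mother.

Mateo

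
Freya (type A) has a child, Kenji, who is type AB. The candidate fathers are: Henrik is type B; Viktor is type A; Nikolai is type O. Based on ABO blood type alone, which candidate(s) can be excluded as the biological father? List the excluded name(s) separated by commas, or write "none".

Viktor, Nikolai

A candidate is excluded only if no genotype consistent with his phenotype could produce a type AB child with a type A mother.
Viktor (type A): no genotype consistent with that phenotype can produce a type-AB child with a type-A mother.
Nikolai (type O): no genotype consistent with that phenotype can produce a type-AB child with a type-A mother.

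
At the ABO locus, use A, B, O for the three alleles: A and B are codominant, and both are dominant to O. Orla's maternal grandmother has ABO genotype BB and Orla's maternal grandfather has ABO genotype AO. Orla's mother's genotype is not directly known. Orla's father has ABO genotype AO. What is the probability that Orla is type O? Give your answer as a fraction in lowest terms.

Orla's mother's ABO genotype from BB × AO: 1/2 AB, 1/2 BO.
Crossing each possibility with the father AO and summing P(type O): 1/2·0 + 1/2·1/4 = 1/8.

1/8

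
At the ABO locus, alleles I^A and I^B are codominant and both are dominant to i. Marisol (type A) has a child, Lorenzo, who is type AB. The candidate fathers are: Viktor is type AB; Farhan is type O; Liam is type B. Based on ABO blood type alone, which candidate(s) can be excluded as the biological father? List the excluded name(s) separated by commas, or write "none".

Farhan

A candidate is excluded only if no genotype consistent with his phenotype could produce a type AB child with a type A mother.
Farhan (type O): no genotype consistent with that phenotype can produce a type-AB child with a type-A mother.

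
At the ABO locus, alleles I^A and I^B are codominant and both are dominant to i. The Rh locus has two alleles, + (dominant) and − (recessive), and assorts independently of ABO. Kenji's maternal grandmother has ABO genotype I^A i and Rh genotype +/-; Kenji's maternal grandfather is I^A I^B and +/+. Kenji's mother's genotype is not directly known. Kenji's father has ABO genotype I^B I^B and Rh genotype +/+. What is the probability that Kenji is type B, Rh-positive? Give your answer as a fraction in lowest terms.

1/2

Kenji's mother's ABO genotype from I^A i × I^A I^B: 1/4 I^A I^A, 1/4 I^A I^B, 1/4 I^A i, 1/4 I^B i.
Crossing each possibility with the father I^B I^B and summing P(type B): 1/4·0 + 1/4·1/2 + 1/4·1/2 + 1/4·1 = 1/2.
Similarly for Rh via the mother's Rh distribution: P(Rh+) = 1.
Independent loci: 1/2 × 1 = 1/2.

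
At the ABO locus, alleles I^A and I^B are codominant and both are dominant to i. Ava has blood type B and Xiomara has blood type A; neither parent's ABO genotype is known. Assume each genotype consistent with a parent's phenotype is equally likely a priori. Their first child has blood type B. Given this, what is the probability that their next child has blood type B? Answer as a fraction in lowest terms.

5/12

Possible genotypes: Ava ∈ {I^B I^B, I^B i}; Xiomara ∈ {I^A I^A, I^A i}.
Weight each parental genotype pair by prior × P(type-B child):
  I^B I^B × I^A i: posterior weight 2/3; P(next child type B) = 1/2.
  I^B i × I^A i: posterior weight 1/3; P(next child type B) = 1/4.
Weighted sum = 5/12.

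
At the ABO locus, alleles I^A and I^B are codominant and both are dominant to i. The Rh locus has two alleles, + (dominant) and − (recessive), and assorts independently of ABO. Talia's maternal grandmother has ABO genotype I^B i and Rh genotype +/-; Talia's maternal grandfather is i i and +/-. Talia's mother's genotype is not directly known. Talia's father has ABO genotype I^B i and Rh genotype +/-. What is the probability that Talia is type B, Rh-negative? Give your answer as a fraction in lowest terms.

5/32

Talia's mother's ABO genotype from I^B i × i i: 1/2 I^B i, 1/2 i i.
Crossing each possibility with the father I^B i and summing P(type B): 1/2·3/4 + 1/2·1/2 = 5/8.
Similarly for Rh via the mother's Rh distribution: P(Rh-) = 1/4.
Independent loci: 5/8 × 1/4 = 5/32.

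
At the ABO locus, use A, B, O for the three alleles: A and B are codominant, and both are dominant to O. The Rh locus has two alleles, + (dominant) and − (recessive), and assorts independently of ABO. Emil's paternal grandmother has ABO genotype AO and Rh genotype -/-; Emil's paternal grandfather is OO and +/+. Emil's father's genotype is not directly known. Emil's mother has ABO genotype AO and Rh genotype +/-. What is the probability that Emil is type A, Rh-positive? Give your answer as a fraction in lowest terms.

Emil's father's ABO genotype from AO × OO: 1/2 AO, 1/2 OO.
Crossing each possibility with the mother AO and summing P(type A): 1/2·3/4 + 1/2·1/2 = 5/8.
Similarly for Rh via the father's Rh distribution: P(Rh+) = 3/4.
Independent loci: 5/8 × 3/4 = 15/32.

15/32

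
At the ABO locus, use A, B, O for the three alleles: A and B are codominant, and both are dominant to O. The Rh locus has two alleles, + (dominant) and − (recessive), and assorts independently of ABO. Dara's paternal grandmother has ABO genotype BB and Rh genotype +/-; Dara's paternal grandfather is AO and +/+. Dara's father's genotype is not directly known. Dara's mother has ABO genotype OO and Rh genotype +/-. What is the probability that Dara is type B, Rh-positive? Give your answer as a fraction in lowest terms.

Dara's father's ABO genotype from BB × AO: 1/2 AB, 1/2 BO.
Crossing each possibility with the mother OO and summing P(type B): 1/2·1/2 + 1/2·1/2 = 1/2.
Similarly for Rh via the father's Rh distribution: P(Rh+) = 7/8.
Independent loci: 1/2 × 7/8 = 7/16.

7/16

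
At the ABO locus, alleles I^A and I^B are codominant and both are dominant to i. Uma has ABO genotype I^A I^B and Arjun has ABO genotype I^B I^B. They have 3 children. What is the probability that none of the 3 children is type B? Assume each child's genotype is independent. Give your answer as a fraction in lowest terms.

ABO cross I^A I^B × I^B I^B → 1/2 B, 1/2 AB.
So P(type B) = 1/2 per child.
P(not type B) = 1/2 for one child; (1/2)^3 = 1/8.

1/8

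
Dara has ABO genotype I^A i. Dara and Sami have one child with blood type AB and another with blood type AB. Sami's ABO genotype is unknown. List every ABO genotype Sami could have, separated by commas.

I^A I^B, I^B I^B, I^B i

For each candidate genotype of Sami, check whether crossing it with I^A i can produce every observed child phenotype.
  I^A I^A → possible child types {A} ✗
  I^A I^B → possible child types {A, B, AB} ✓
  I^A i → possible child types {O, A} ✗
  I^B I^B → possible child types {B, AB} ✓
  I^B i → possible child types {O, A, B, AB} ✓
  i i → possible child types {O, A} ✗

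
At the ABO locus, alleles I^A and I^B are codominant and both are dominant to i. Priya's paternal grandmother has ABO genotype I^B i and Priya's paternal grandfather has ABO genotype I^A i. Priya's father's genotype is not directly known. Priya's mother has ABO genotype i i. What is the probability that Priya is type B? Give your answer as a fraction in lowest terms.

Priya's father's ABO genotype from I^B i × I^A i: 1/4 I^A I^B, 1/4 I^A i, 1/4 I^B i, 1/4 i i.
Crossing each possibility with the mother i i and summing P(type B): 1/4·1/2 + 1/4·0 + 1/4·1/2 + 1/4·0 = 1/4.

1/4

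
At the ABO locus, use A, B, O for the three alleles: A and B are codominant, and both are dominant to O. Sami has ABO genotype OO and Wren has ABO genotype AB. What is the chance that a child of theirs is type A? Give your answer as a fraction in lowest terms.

1/2

ABO cross OO × AB → offspring phenotypes: 1/2 A, 1/2 B.
So P(type A) = 1/2.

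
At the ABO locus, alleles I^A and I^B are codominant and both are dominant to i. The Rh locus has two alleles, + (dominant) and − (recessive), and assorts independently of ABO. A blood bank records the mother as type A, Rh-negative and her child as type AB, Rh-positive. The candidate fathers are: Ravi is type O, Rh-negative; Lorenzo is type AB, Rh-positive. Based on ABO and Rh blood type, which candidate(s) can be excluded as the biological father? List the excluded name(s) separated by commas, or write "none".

Ravi

A candidate is excluded only if no genotype consistent with his phenotype could produce a type AB, Rh-positive child with a type A, Rh-negative mother.
Ravi (type O, Rh-): no genotype consistent with that phenotype can produce a type-AB Rh+ child with a type-A mother.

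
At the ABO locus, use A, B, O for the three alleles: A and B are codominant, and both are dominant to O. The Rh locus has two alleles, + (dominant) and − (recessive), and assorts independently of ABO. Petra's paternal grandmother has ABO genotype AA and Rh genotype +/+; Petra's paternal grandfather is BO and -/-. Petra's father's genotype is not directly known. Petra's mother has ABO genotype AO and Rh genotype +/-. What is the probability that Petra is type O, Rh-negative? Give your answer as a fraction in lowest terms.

1/32

Petra's father's ABO genotype from AA × BO: 1/2 AB, 1/2 AO.
Crossing each possibility with the mother AO and summing P(type O): 1/2·0 + 1/2·1/4 = 1/8.
Similarly for Rh via the father's Rh distribution: P(Rh-) = 1/4.
Independent loci: 1/8 × 1/4 = 1/32.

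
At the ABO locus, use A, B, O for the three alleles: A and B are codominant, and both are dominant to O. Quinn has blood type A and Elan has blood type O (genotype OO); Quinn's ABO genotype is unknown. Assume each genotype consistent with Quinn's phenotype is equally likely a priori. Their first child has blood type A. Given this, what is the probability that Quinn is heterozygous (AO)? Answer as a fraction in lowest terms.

Possible genotypes: Quinn ∈ {AA, AO}; Elan ∈ {OO}.
Weight each parental genotype pair by prior × P(type-A child):
  AA × OO: posterior weight 2/3.
  AO × OO: posterior weight 1/3.
Sum the posterior weight over pairs where Quinn is AO: 1/3.

1/3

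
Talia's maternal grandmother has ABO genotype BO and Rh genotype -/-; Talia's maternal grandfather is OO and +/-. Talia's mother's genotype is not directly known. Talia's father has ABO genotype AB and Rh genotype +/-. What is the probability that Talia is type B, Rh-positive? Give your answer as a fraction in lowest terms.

5/16

Talia's mother's ABO genotype from BO × OO: 1/2 BO, 1/2 OO.
Crossing each possibility with the father AB and summing P(type B): 1/2·1/2 + 1/2·1/2 = 1/2.
Similarly for Rh via the mother's Rh distribution: P(Rh+) = 5/8.
Independent loci: 1/2 × 5/8 = 5/16.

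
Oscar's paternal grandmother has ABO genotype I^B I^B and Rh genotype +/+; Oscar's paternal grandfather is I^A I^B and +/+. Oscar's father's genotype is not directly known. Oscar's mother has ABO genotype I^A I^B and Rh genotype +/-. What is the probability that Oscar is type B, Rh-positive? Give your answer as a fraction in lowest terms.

3/8

Oscar's father's ABO genotype from I^B I^B × I^A I^B: 1/2 I^A I^B, 1/2 I^B I^B.
Crossing each possibility with the mother I^A I^B and summing P(type B): 1/2·1/4 + 1/2·1/2 = 3/8.
Similarly for Rh via the father's Rh distribution: P(Rh+) = 1.
Independent loci: 3/8 × 1 = 3/8.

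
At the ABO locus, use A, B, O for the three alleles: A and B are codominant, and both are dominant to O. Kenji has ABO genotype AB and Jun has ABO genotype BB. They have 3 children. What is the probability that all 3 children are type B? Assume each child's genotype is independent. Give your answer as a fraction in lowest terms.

ABO cross AB × BB → 1/2 B, 1/2 AB.
So P(type B) = 1/2 per child.
All 3 independent: (1/2)^3 = 1/8.

1/8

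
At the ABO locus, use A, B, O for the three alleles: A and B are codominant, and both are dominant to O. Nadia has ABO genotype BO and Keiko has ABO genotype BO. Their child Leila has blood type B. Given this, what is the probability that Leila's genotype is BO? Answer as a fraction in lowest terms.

Cross BO × BO → 1/4 BB, 1/2 BO, 1/4 OO.
Type-B genotypes among offspring: BB (1/4), BO (1/2); total 3/4.
P(BO | type B) = (1/2) / (3/4) = 2/3.

2/3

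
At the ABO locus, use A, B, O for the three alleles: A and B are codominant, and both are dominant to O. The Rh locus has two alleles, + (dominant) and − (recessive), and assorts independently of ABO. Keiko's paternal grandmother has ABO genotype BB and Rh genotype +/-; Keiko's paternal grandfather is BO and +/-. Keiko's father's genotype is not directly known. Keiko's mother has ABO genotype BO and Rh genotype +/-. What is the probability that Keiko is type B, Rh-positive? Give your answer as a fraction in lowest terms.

Keiko's father's ABO genotype from BB × BO: 1/2 BB, 1/2 BO.
Crossing each possibility with the mother BO and summing P(type B): 1/2·1 + 1/2·3/4 = 7/8.
Similarly for Rh via the father's Rh distribution: P(Rh+) = 3/4.
Independent loci: 7/8 × 3/4 = 21/32.

21/32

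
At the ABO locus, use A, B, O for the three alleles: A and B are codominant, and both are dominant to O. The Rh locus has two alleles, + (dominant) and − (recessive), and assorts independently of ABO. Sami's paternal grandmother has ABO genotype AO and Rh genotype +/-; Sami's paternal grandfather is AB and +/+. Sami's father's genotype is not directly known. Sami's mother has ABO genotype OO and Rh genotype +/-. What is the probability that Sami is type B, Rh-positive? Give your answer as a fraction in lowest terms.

Sami's father's ABO genotype from AO × AB: 1/4 AA, 1/4 AB, 1/4 AO, 1/4 BO.
Crossing each possibility with the mother OO and summing P(type B): 1/4·0 + 1/4·1/2 + 1/4·0 + 1/4·1/2 = 1/4.
Similarly for Rh via the father's Rh distribution: P(Rh+) = 7/8.
Independent loci: 1/4 × 7/8 = 7/32.

7/32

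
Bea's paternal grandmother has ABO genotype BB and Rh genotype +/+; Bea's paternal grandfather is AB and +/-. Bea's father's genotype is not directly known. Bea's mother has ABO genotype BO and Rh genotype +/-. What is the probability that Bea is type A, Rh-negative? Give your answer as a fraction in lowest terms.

Bea's father's ABO genotype from BB × AB: 1/2 AB, 1/2 BB.
Crossing each possibility with the mother BO and summing P(type A): 1/2·1/4 + 1/2·0 = 1/8.
Similarly for Rh via the father's Rh distribution: P(Rh-) = 1/8.
Independent loci: 1/8 × 1/8 = 1/64.

1/64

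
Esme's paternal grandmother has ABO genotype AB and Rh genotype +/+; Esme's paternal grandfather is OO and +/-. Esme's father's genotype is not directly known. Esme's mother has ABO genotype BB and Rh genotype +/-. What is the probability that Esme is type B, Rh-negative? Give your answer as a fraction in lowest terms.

3/32

Esme's father's ABO genotype from AB × OO: 1/2 AO, 1/2 BO.
Crossing each possibility with the mother BB and summing P(type B): 1/2·1/2 + 1/2·1 = 3/4.
Similarly for Rh via the father's Rh distribution: P(Rh-) = 1/8.
Independent loci: 3/4 × 1/8 = 3/32.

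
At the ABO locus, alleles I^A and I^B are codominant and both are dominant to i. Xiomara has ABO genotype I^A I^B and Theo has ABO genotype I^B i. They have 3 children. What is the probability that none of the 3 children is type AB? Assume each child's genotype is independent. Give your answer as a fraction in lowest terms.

ABO cross I^A I^B × I^B i → 1/4 A, 1/2 B, 1/4 AB.
So P(type AB) = 1/4 per child.
P(not type AB) = 3/4 for one child; (3/4)^3 = 27/64.

27/64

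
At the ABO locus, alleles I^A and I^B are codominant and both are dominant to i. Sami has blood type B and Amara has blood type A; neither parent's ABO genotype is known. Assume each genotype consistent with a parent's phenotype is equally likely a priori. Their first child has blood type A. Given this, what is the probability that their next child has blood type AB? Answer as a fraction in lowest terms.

5/12

Possible genotypes: Sami ∈ {I^B I^B, I^B i}; Amara ∈ {I^A I^A, I^A i}.
Weight each parental genotype pair by prior × P(type-A child):
  I^B i × I^A I^A: posterior weight 2/3; P(next child type AB) = 1/2.
  I^B i × I^A i: posterior weight 1/3; P(next child type AB) = 1/4.
Weighted sum = 5/12.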